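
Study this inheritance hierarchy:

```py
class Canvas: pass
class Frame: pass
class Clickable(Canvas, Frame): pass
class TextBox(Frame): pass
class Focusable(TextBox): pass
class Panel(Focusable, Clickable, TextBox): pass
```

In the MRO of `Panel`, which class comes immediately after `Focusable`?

Clickable

L[Panel] = Panel + merge(L[Focusable], L[Clickable], L[TextBox], [Focusable Clickable TextBox])
  take Focusable:  [Focusable TextBox Frame object] + [Clickable Canvas Frame object] + [TextBox Frame object] + [Focusable Clickable TextBox]
  take Clickable:  [TextBox Frame object] + [Clickable Canvas Frame object] + [TextBox Frame object] + [Clickable TextBox]
  take TextBox:  [TextBox Frame object] + [Canvas Frame object] + [TextBox Frame object] + [TextBox]
  take Canvas:  [Frame object] + [Canvas Frame object] + [Frame object]
  take Frame:  [Frame object] + [Frame object] + [Frame object]
  take object:  [object] + [object] + [object]
MRO: Panel Focusable Clickable TextBox Canvas Frame object
Focusable is at position 1; next is Clickable.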